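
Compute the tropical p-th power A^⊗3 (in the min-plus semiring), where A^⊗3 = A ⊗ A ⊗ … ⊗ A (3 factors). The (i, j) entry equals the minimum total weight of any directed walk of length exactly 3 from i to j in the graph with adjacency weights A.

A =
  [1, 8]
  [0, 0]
A^⊗3 =
  [3, 8]
  [0, 0]

Each entry (A^⊗3)_ij equals the minimum over all length-3 walks i = v_0 → v_1 → … → v_3 = j of Σ_t A[v_t][v_{t+1}]. For example, for (i, j) = (0, 1) we minimise over 4 possible intermediate vertex sequences; the minimum is 8, attained along the walk 0 → 1 → 1 → 1.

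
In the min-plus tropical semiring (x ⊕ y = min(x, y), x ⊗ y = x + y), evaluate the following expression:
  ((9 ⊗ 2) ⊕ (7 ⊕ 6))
((9 ⊗ 2) ⊕ (7 ⊕ 6)) = 6

Expand innermost to outermost. Recall ⊕ takes the minimum of its arguments and ⊗ takes their sum. Working out the expression ((9 ⊗ 2) ⊕ (7 ⊕ 6)) gives 6.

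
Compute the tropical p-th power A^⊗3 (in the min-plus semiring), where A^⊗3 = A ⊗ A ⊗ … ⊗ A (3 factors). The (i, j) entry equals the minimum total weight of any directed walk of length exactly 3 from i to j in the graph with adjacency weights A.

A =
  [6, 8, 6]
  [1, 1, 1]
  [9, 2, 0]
A^⊗3 =
  [9, 8, 6]
  [3, 3, 1]
  [3, 2, 0]

Each entry (A^⊗3)_ij equals the minimum over all length-3 walks i = v_0 → v_1 → … → v_3 = j of Σ_t A[v_t][v_{t+1}]. For example, for (i, j) = (0, 2) we minimise over 9 possible intermediate vertex sequences; the minimum is 6, attained along the walk 0 → 2 → 2 → 2.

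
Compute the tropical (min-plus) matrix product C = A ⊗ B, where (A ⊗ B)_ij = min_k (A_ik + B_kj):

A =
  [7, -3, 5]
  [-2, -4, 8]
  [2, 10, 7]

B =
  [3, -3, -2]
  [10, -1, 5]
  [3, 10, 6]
A ⊗ B =
  [7, -4, 2]
  [1, -5, -4]
  [5, -1, 0]

Apply the min-plus product entry-by-entry:
  C[0][0] = min over k of (A[0][0] + B[0][0] = 7 + 3 = 10, A[0][1] + B[1][0] = -3 + 10 = 7, A[0][2] + B[2][0] = 5 + 3 = 8) = 7 (attained at k = 1)
  C[0][1] = min over k of (A[0][0] + B[0][1] = 7 + -3 = 4, A[0][1] + B[1][1] = -3 + -1 = -4, A[0][2] + B[2][1] = 5 + 10 = 15) = -4 (attained at k = 1)
  C[0][2] = min over k of (A[0][0] + B[0][2] = 7 + -2 = 5, A[0][1] + B[1][2] = -3 + 5 = 2, A[0][2] + B[2][2] = 5 + 6 = 11) = 2 (attained at k = 1)
  C[1][0] = min over k of (A[1][0] + B[0][0] = -2 + 3 = 1, A[1][1] + B[1][0] = -4 + 10 = 6, A[1][2] + B[2][0] = 8 + 3 = 11) = 1 (attained at k = 0)
  C[1][1] = min over k of (A[1][0] + B[0][1] = -2 + -3 = -5, A[1][1] + B[1][1] = -4 + -1 = -5, A[1][2] + B[2][1] = 8 + 10 = 18) = -5 (attained at k = 0)
  C[1][2] = min over k of (A[1][0] + B[0][2] = -2 + -2 = -4, A[1][1] + B[1][2] = -4 + 5 = 1, A[1][2] + B[2][2] = 8 + 6 = 14) = -4 (attained at k = 0)
  C[2][0] = min over k of (A[2][0] + B[0][0] = 2 + 3 = 5, A[2][1] + B[1][0] = 10 + 10 = 20, A[2][2] + B[2][0] = 7 + 3 = 10) = 5 (attained at k = 0)
  C[2][1] = min over k of (A[2][0] + B[0][1] = 2 + -3 = -1, A[2][1] + B[1][1] = 10 + -1 = 9, A[2][2] + B[2][1] = 7 + 10 = 17) = -1 (attained at k = 0)
  C[2][2] = min over k of (A[2][0] + B[0][2] = 2 + -2 = 0, A[2][1] + B[1][2] = 10 + 5 = 15, A[2][2] + B[2][2] = 7 + 6 = 13) = 0 (attained at k = 0)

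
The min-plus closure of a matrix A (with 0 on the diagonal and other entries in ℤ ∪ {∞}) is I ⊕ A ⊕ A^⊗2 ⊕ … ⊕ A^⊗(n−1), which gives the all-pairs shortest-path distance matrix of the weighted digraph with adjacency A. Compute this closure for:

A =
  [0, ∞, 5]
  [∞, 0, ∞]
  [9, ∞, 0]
Closure =
  [0, ∞, 5]
  [∞, 0, ∞]
  [9, ∞, 0]

This is the Floyd-Warshall all-pairs shortest-path computation. For each intermediate vertex k = 0, 1, …, 2, update dist[i][j] ← min(dist[i][j], dist[i][k] + dist[k][j]). The final matrix gives, for each (i, j), the minimum total weight of any directed path from i to j (possibly empty when i = j).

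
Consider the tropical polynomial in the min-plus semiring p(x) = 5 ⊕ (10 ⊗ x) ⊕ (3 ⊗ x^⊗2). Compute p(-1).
p(-1) = 1

A tropical monomial a ⊗ x^⊗i evaluates to a + i · x. Evaluating each term at x = -1:
  Term 0 contributes 5 + 0 · -1 = 5
  Term 1 contributes 10 + 1 · -1 = 9
  Term 2 contributes 3 + 2 · -1 = 1
p(-1) = ⊕ of these = min[5, 9, 1] = 1.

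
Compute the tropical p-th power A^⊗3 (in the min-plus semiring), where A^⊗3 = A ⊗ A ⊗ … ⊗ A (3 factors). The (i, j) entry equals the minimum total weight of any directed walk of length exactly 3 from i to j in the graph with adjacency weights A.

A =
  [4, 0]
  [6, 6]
A^⊗3 =
  [10, 6]
  [12, 10]

Each entry (A^⊗3)_ij equals the minimum over all length-3 walks i = v_0 → v_1 → … → v_3 = j of Σ_t A[v_t][v_{t+1}]. For example, for (i, j) = (0, 1) we minimise over 4 possible intermediate vertex sequences; the minimum is 6, attained along the walk 0 → 1 → 0 → 1.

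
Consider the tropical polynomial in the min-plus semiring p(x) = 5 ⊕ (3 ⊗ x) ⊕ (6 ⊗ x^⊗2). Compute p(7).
p(7) = 5

A tropical monomial a ⊗ x^⊗i evaluates to a + i · x. Evaluating each term at x = 7:
  Term 0 contributes 5 + 0 · 7 = 5
  Term 1 contributes 3 + 1 · 7 = 10
  Term 2 contributes 6 + 2 · 7 = 20
p(7) = ⊕ of these = min[5, 10, 20] = 5.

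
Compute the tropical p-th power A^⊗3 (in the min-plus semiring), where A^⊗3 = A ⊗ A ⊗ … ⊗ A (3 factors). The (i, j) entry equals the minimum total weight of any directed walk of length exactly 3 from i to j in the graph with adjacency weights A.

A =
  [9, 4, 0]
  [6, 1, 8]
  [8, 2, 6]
A^⊗3 =
  [8, 3, 8]
  [8, 3, 7]
  [9, 4, 8]

Each entry (A^⊗3)_ij equals the minimum over all length-3 walks i = v_0 → v_1 → … → v_3 = j of Σ_t A[v_t][v_{t+1}]. For example, for (i, j) = (0, 2) we minimise over 9 possible intermediate vertex sequences; the minimum is 8, attained along the walk 0 → 2 → 0 → 2.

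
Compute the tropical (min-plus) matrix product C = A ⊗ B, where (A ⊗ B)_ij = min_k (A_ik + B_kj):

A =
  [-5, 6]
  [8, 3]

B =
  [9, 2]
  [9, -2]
A ⊗ B =
  [4, -3]
  [12, 1]

Apply the min-plus product entry-by-entry:
  C[0][0] = min over k of (A[0][0] + B[0][0] = -5 + 9 = 4, A[0][1] + B[1][0] = 6 + 9 = 15) = 4 (attained at k = 0)
  C[0][1] = min over k of (A[0][0] + B[0][1] = -5 + 2 = -3, A[0][1] + B[1][1] = 6 + -2 = 4) = -3 (attained at k = 0)
  C[1][0] = min over k of (A[1][0] + B[0][0] = 8 + 9 = 17, A[1][1] + B[1][0] = 3 + 9 = 12) = 12 (attained at k = 1)
  C[1][1] = min over k of (A[1][0] + B[0][1] = 8 + 2 = 10, A[1][1] + B[1][1] = 3 + -2 = 1) = 1 (attained at k = 1)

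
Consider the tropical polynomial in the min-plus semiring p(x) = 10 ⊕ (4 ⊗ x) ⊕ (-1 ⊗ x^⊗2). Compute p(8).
p(8) = 10

A tropical monomial a ⊗ x^⊗i evaluates to a + i · x. Evaluating each term at x = 8:
  Term 0 contributes 10 + 0 · 8 = 10
  Term 1 contributes 4 + 1 · 8 = 12
  Term 2 contributes -1 + 2 · 8 = 15
p(8) = ⊕ of these = min[10, 12, 15] = 10.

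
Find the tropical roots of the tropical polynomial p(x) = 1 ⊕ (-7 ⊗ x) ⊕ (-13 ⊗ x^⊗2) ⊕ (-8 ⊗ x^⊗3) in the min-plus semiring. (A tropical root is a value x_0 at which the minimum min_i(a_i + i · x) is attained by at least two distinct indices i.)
Roots: {-5, 6, 8}

Each tropical root is a break point of the lower envelope of the lines y = a_i + i · x (there are 4 lines, with slopes 0, 1, ..., 3). Only the lines that attain the minimum somewhere contribute to roots; other lines are dominated. Here the surviving (envelope) indices are i = 3, i = 2, i = 1, i = 0.
Intersections between consecutive envelope lines give the roots: for adjacent envelope indices i < j the intersection is x = (a_i − a_j) / (j − i). Reading off the sorted break points: {-5, 6, 8}.
Verification: at each break x_0, at least two indices attain the minimum of min_i(a_i + i · x_0).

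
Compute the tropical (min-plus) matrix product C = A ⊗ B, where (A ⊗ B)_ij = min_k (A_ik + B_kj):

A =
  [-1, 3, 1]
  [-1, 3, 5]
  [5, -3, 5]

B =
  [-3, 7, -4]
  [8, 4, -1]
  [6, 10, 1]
A ⊗ B =
  [-4, 6, -5]
  [-4, 6, -5]
  [2, 1, -4]

Apply the min-plus product entry-by-entry:
  C[0][0] = min over k of (A[0][0] + B[0][0] = -1 + -3 = -4, A[0][1] + B[1][0] = 3 + 8 = 11, A[0][2] + B[2][0] = 1 + 6 = 7) = -4 (attained at k = 0)
  C[0][1] = min over k of (A[0][0] + B[0][1] = -1 + 7 = 6, A[0][1] + B[1][1] = 3 + 4 = 7, A[0][2] + B[2][1] = 1 + 10 = 11) = 6 (attained at k = 0)
  C[0][2] = min over k of (A[0][0] + B[0][2] = -1 + -4 = -5, A[0][1] + B[1][2] = 3 + -1 = 2, A[0][2] + B[2][2] = 1 + 1 = 2) = -5 (attained at k = 0)
  C[1][0] = min over k of (A[1][0] + B[0][0] = -1 + -3 = -4, A[1][1] + B[1][0] = 3 + 8 = 11, A[1][2] + B[2][0] = 5 + 6 = 11) = -4 (attained at k = 0)
  C[1][1] = min over k of (A[1][0] + B[0][1] = -1 + 7 = 6, A[1][1] + B[1][1] = 3 + 4 = 7, A[1][2] + B[2][1] = 5 + 10 = 15) = 6 (attained at k = 0)
  C[1][2] = min over k of (A[1][0] + B[0][2] = -1 + -4 = -5, A[1][1] + B[1][2] = 3 + -1 = 2, A[1][2] + B[2][2] = 5 + 1 = 6) = -5 (attained at k = 0)
  C[2][0] = min over k of (A[2][0] + B[0][0] = 5 + -3 = 2, A[2][1] + B[1][0] = -3 + 8 = 5, A[2][2] + B[2][0] = 5 + 6 = 11) = 2 (attained at k = 0)
  C[2][1] = min over k of (A[2][0] + B[0][1] = 5 + 7 = 12, A[2][1] + B[1][1] = -3 + 4 = 1, A[2][2] + B[2][1] = 5 + 10 = 15) = 1 (attained at k = 1)
  C[2][2] = min over k of (A[2][0] + B[0][2] = 5 + -4 = 1, A[2][1] + B[1][2] = -3 + -1 = -4, A[2][2] + B[2][2] = 5 + 1 = 6) = -4 (attained at k = 1)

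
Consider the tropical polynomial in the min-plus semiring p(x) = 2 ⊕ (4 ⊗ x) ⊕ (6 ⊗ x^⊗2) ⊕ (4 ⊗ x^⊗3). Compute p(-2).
p(-2) = -2

A tropical monomial a ⊗ x^⊗i evaluates to a + i · x. Evaluating each term at x = -2:
  Term 0 contributes 2 + 0 · -2 = 2
  Term 1 contributes 4 + 1 · -2 = 2
  Term 2 contributes 6 + 2 · -2 = 2
  Term 3 contributes 4 + 3 · -2 = -2
p(-2) = ⊕ of these = min[2, 2, 2, -2] = -2.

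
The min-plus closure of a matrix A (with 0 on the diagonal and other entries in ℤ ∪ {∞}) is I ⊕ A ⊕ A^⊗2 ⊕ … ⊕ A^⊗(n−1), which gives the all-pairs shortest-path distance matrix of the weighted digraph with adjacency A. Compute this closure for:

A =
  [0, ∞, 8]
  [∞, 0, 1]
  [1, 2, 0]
Closure =
  [0, 10, 8]
  [2, 0, 1]
  [1, 2, 0]

This is the Floyd-Warshall all-pairs shortest-path computation. For each intermediate vertex k = 0, 1, …, 2, update dist[i][j] ← min(dist[i][j], dist[i][k] + dist[k][j]). The final matrix gives, for each (i, j), the minimum total weight of any directed path from i to j (possibly empty when i = j).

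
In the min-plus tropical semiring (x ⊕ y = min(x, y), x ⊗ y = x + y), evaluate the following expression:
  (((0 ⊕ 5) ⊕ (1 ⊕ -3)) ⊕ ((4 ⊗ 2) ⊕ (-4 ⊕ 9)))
(((0 ⊕ 5) ⊕ (1 ⊕ -3)) ⊕ ((4 ⊗ 2) ⊕ (-4 ⊕ 9))) = -4

Expand innermost to outermost. Recall ⊕ takes the minimum of its arguments and ⊗ takes their sum. Working out the expression (((0 ⊕ 5) ⊕ (1 ⊕ -3)) ⊕ ((4 ⊗ 2) ⊕ (-4 ⊕ 9))) gives -4.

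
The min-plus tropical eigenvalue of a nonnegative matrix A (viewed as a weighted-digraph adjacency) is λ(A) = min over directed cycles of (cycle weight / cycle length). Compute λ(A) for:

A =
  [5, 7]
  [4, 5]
λ(A) = 5

Enumerate directed cycles and compute their means (weight / length). Sample:
  cycle 0 → 0: weight = 5, length = 1, mean = 5/1 ≈ 5.000
  cycle 1 → 1: weight = 5, length = 1, mean = 5/1 ≈ 5.000
  cycle 0 → 1 → 0: weight = 11, length = 2, mean = 11/2 ≈ 5.500
  cycle 1 → 0 → 1: weight = 11, length = 2, mean = 11/2 ≈ 5.500
Minimum mean = 5.000, attained e.g. along the cycle 0 → 0 with weight 5 and length 1. So λ(A) = 5/1 = 5.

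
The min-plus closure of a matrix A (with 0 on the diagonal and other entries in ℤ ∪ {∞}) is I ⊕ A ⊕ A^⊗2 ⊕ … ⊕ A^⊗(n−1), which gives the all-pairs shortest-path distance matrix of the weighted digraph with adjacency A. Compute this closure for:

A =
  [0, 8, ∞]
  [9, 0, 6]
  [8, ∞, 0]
Closure =
  [0, 8, 14]
  [9, 0, 6]
  [8, 16, 0]

This is the Floyd-Warshall all-pairs shortest-path computation. For each intermediate vertex k = 0, 1, …, 2, update dist[i][j] ← min(dist[i][j], dist[i][k] + dist[k][j]). The final matrix gives, for each (i, j), the minimum total weight of any directed path from i to j (possibly empty when i = j).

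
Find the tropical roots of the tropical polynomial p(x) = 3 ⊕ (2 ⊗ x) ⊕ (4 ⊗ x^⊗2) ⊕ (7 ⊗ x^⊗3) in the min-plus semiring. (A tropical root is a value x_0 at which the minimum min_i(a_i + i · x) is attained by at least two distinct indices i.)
Roots: {-3, -2, 1}

Each tropical root is a break point of the lower envelope of the lines y = a_i + i · x (there are 4 lines, with slopes 0, 1, ..., 3). Only the lines that attain the minimum somewhere contribute to roots; other lines are dominated. Here the surviving (envelope) indices are i = 3, i = 2, i = 1, i = 0.
Intersections between consecutive envelope lines give the roots: for adjacent envelope indices i < j the intersection is x = (a_i − a_j) / (j − i). Reading off the sorted break points: {-3, -2, 1}.
Verification: at each break x_0, at least two indices attain the minimum of min_i(a_i + i · x_0).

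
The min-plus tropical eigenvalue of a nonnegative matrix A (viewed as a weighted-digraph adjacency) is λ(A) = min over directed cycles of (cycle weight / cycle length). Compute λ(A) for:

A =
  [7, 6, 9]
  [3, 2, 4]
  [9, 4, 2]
λ(A) = 2

Enumerate directed cycles and compute their means (weight / length). Sample:
  cycle 0 → 0: weight = 7, length = 1, mean = 7/1 ≈ 7.000
  cycle 1 → 1: weight = 2, length = 1, mean = 2/1 ≈ 2.000
  cycle 2 → 2: weight = 2, length = 1, mean = 2/1 ≈ 2.000
  cycle 0 → 1 → 0: weight = 9, length = 2, mean = 9/2 ≈ 4.500
  cycle 0 → 2 → 0: weight = 18, length = 2, mean = 18/2 ≈ 9.000
  cycle 1 → 0 → 1: weight = 9, length = 2, mean = 9/2 ≈ 4.500
Minimum mean = 2.000, attained e.g. along the cycle 1 → 1 with weight 2 and length 1. So λ(A) = 2/1 = 2.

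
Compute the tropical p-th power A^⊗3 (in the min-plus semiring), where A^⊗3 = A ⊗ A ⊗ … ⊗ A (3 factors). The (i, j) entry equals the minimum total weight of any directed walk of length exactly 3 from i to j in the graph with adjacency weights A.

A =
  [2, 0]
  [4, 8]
A^⊗3 =
  [6, 4]
  [8, 6]

Each entry (A^⊗3)_ij equals the minimum over all length-3 walks i = v_0 → v_1 → … → v_3 = j of Σ_t A[v_t][v_{t+1}]. For example, for (i, j) = (0, 1) we minimise over 4 possible intermediate vertex sequences; the minimum is 4, attained along the walk 0 → 0 → 0 → 1.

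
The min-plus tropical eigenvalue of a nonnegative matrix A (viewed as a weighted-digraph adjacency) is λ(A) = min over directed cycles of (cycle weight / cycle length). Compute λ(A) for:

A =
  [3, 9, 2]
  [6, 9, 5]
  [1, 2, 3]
λ(A) = 3/2

Enumerate directed cycles and compute their means (weight / length). Sample:
  cycle 0 → 0: weight = 3, length = 1, mean = 3/1 ≈ 3.000
  cycle 1 → 1: weight = 9, length = 1, mean = 9/1 ≈ 9.000
  cycle 2 → 2: weight = 3, length = 1, mean = 3/1 ≈ 3.000
  cycle 0 → 1 → 0: weight = 15, length = 2, mean = 15/2 ≈ 7.500
  cycle 0 → 2 → 0: weight = 3, length = 2, mean = 3/2 ≈ 1.500
  cycle 1 → 0 → 1: weight = 15, length = 2, mean = 15/2 ≈ 7.500
Minimum mean = 1.500, attained e.g. along the cycle 0 → 2 → 0 with weight 3 and length 2. So λ(A) = 3/2 = 3/2.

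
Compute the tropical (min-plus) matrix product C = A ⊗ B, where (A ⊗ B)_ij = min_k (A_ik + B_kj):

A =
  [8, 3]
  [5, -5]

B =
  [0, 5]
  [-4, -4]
A ⊗ B =
  [-1, -1]
  [-9, -9]

Apply the min-plus product entry-by-entry:
  C[0][0] = min over k of (A[0][0] + B[0][0] = 8 + 0 = 8, A[0][1] + B[1][0] = 3 + -4 = -1) = -1 (attained at k = 1)
  C[0][1] = min over k of (A[0][0] + B[0][1] = 8 + 5 = 13, A[0][1] + B[1][1] = 3 + -4 = -1) = -1 (attained at k = 1)
  C[1][0] = min over k of (A[1][0] + B[0][0] = 5 + 0 = 5, A[1][1] + B[1][0] = -5 + -4 = -9) = -9 (attained at k = 1)
  C[1][1] = min over k of (A[1][0] + B[0][1] = 5 + 5 = 10, A[1][1] + B[1][1] = -5 + -4 = -9) = -9 (attained at k = 1)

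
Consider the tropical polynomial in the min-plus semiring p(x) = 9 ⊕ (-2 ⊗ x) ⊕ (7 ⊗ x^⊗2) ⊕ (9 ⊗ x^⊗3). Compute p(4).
p(4) = 2

A tropical monomial a ⊗ x^⊗i evaluates to a + i · x. Evaluating each term at x = 4:
  Term 0 contributes 9 + 0 · 4 = 9
  Term 1 contributes -2 + 1 · 4 = 2
  Term 2 contributes 7 + 2 · 4 = 15
  Term 3 contributes 9 + 3 · 4 = 21
p(4) = ⊕ of these = min[9, 2, 15, 21] = 2.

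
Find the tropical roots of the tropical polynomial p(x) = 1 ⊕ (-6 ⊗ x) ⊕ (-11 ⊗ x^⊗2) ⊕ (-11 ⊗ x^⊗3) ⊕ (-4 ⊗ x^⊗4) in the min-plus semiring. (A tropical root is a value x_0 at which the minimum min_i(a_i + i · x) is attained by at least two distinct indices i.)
Roots: {-7, 0, 5, 7}

Each tropical root is a break point of the lower envelope of the lines y = a_i + i · x (there are 5 lines, with slopes 0, 1, ..., 4). Only the lines that attain the minimum somewhere contribute to roots; other lines are dominated. Here the surviving (envelope) indices are i = 4, i = 3, i = 2, i = 1, i = 0.
Intersections between consecutive envelope lines give the roots: for adjacent envelope indices i < j the intersection is x = (a_i − a_j) / (j − i). Reading off the sorted break points: {-7, 0, 5, 7}.
Verification: at each break x_0, at least two indices attain the minimum of min_i(a_i + i · x_0).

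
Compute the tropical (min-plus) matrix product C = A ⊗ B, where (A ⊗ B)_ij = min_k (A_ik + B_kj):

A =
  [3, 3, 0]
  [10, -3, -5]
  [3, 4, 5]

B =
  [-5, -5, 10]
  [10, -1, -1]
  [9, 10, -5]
A ⊗ B =
  [-2, -2, -5]
  [4, -4, -10]
  [-2, -2, 0]

Apply the min-plus product entry-by-entry:
  C[0][0] = min over k of (A[0][0] + B[0][0] = 3 + -5 = -2, A[0][1] + B[1][0] = 3 + 10 = 13, A[0][2] + B[2][0] = 0 + 9 = 9) = -2 (attained at k = 0)
  C[0][1] = min over k of (A[0][0] + B[0][1] = 3 + -5 = -2, A[0][1] + B[1][1] = 3 + -1 = 2, A[0][2] + B[2][1] = 0 + 10 = 10) = -2 (attained at k = 0)
  C[0][2] = min over k of (A[0][0] + B[0][2] = 3 + 10 = 13, A[0][1] + B[1][2] = 3 + -1 = 2, A[0][2] + B[2][2] = 0 + -5 = -5) = -5 (attained at k = 2)
  C[1][0] = min over k of (A[1][0] + B[0][0] = 10 + -5 = 5, A[1][1] + B[1][0] = -3 + 10 = 7, A[1][2] + B[2][0] = -5 + 9 = 4) = 4 (attained at k = 2)
  C[1][1] = min over k of (A[1][0] + B[0][1] = 10 + -5 = 5, A[1][1] + B[1][1] = -3 + -1 = -4, A[1][2] + B[2][1] = -5 + 10 = 5) = -4 (attained at k = 1)
  C[1][2] = min over k of (A[1][0] + B[0][2] = 10 + 10 = 20, A[1][1] + B[1][2] = -3 + -1 = -4, A[1][2] + B[2][2] = -5 + -5 = -10) = -10 (attained at k = 2)
  C[2][0] = min over k of (A[2][0] + B[0][0] = 3 + -5 = -2, A[2][1] + B[1][0] = 4 + 10 = 14, A[2][2] + B[2][0] = 5 + 9 = 14) = -2 (attained at k = 0)
  C[2][1] = min over k of (A[2][0] + B[0][1] = 3 + -5 = -2, A[2][1] + B[1][1] = 4 + -1 = 3, A[2][2] + B[2][1] = 5 + 10 = 15) = -2 (attained at k = 0)
  C[2][2] = min over k of (A[2][0] + B[0][2] = 3 + 10 = 13, A[2][1] + B[1][2] = 4 + -1 = 3, A[2][2] + B[2][2] = 5 + -5 = 0) = 0 (attained at k = 2)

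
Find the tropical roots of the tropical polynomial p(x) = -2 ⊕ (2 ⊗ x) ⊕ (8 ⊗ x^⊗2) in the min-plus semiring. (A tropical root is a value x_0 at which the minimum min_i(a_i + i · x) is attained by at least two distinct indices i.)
Roots: {-6, -4}

Each tropical root is a break point of the lower envelope of the lines y = a_i + i · x (there are 3 lines, with slopes 0, 1, ..., 2). Only the lines that attain the minimum somewhere contribute to roots; other lines are dominated. Here the surviving (envelope) indices are i = 2, i = 1, i = 0.
Intersections between consecutive envelope lines give the roots: for adjacent envelope indices i < j the intersection is x = (a_i − a_j) / (j − i). Reading off the sorted break points: {-6, -4}.
Verification: at each break x_0, at least two indices attain the minimum of min_i(a_i + i · x_0).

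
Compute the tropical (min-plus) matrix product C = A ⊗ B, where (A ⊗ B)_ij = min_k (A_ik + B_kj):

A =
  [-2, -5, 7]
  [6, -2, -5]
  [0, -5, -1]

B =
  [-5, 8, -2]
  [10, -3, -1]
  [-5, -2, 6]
A ⊗ B =
  [-7, -8, -6]
  [-10, -7, -3]
  [-6, -8, -6]

Apply the min-plus product entry-by-entry:
  C[0][0] = min over k of (A[0][0] + B[0][0] = -2 + -5 = -7, A[0][1] + B[1][0] = -5 + 10 = 5, A[0][2] + B[2][0] = 7 + -5 = 2) = -7 (attained at k = 0)
  C[0][1] = min over k of (A[0][0] + B[0][1] = -2 + 8 = 6, A[0][1] + B[1][1] = -5 + -3 = -8, A[0][2] + B[2][1] = 7 + -2 = 5) = -8 (attained at k = 1)
  C[0][2] = min over k of (A[0][0] + B[0][2] = -2 + -2 = -4, A[0][1] + B[1][2] = -5 + -1 = -6, A[0][2] + B[2][2] = 7 + 6 = 13) = -6 (attained at k = 1)
  C[1][0] = min over k of (A[1][0] + B[0][0] = 6 + -5 = 1, A[1][1] + B[1][0] = -2 + 10 = 8, A[1][2] + B[2][0] = -5 + -5 = -10) = -10 (attained at k = 2)
  C[1][1] = min over k of (A[1][0] + B[0][1] = 6 + 8 = 14, A[1][1] + B[1][1] = -2 + -3 = -5, A[1][2] + B[2][1] = -5 + -2 = -7) = -7 (attained at k = 2)
  C[1][2] = min over k of (A[1][0] + B[0][2] = 6 + -2 = 4, A[1][1] + B[1][2] = -2 + -1 = -3, A[1][2] + B[2][2] = -5 + 6 = 1) = -3 (attained at k = 1)
  C[2][0] = min over k of (A[2][0] + B[0][0] = 0 + -5 = -5, A[2][1] + B[1][0] = -5 + 10 = 5, A[2][2] + B[2][0] = -1 + -5 = -6) = -6 (attained at k = 2)
  C[2][1] = min over k of (A[2][0] + B[0][1] = 0 + 8 = 8, A[2][1] + B[1][1] = -5 + -3 = -8, A[2][2] + B[2][1] = -1 + -2 = -3) = -8 (attained at k = 1)
  C[2][2] = min over k of (A[2][0] + B[0][2] = 0 + -2 = -2, A[2][1] + B[1][2] = -5 + -1 = -6, A[2][2] + B[2][2] = -1 + 6 = 5) = -6 (attained at k = 1)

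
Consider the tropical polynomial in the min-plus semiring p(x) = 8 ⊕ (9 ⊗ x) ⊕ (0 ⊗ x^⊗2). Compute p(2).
p(2) = 4

A tropical monomial a ⊗ x^⊗i evaluates to a + i · x. Evaluating each term at x = 2:
  Term 0 contributes 8 + 0 · 2 = 8
  Term 1 contributes 9 + 1 · 2 = 11
  Term 2 contributes 0 + 2 · 2 = 4
p(2) = ⊕ of these = min[8, 11, 4] = 4.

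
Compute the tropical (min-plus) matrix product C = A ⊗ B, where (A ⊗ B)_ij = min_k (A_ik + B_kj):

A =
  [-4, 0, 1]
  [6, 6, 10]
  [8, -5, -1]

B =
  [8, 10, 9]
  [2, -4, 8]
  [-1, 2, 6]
A ⊗ B =
  [0, -4, 5]
  [8, 2, 14]
  [-3, -9, 3]

Apply the min-plus product entry-by-entry:
  C[0][0] = min over k of (A[0][0] + B[0][0] = -4 + 8 = 4, A[0][1] + B[1][0] = 0 + 2 = 2, A[0][2] + B[2][0] = 1 + -1 = 0) = 0 (attained at k = 2)
  C[0][1] = min over k of (A[0][0] + B[0][1] = -4 + 10 = 6, A[0][1] + B[1][1] = 0 + -4 = -4, A[0][2] + B[2][1] = 1 + 2 = 3) = -4 (attained at k = 1)
  C[0][2] = min over k of (A[0][0] + B[0][2] = -4 + 9 = 5, A[0][1] + B[1][2] = 0 + 8 = 8, A[0][2] + B[2][2] = 1 + 6 = 7) = 5 (attained at k = 0)
  C[1][0] = min over k of (A[1][0] + B[0][0] = 6 + 8 = 14, A[1][1] + B[1][0] = 6 + 2 = 8, A[1][2] + B[2][0] = 10 + -1 = 9) = 8 (attained at k = 1)
  C[1][1] = min over k of (A[1][0] + B[0][1] = 6 + 10 = 16, A[1][1] + B[1][1] = 6 + -4 = 2, A[1][2] + B[2][1] = 10 + 2 = 12) = 2 (attained at k = 1)
  C[1][2] = min over k of (A[1][0] + B[0][2] = 6 + 9 = 15, A[1][1] + B[1][2] = 6 + 8 = 14, A[1][2] + B[2][2] = 10 + 6 = 16) = 14 (attained at k = 1)
  C[2][0] = min over k of (A[2][0] + B[0][0] = 8 + 8 = 16, A[2][1] + B[1][0] = -5 + 2 = -3, A[2][2] + B[2][0] = -1 + -1 = -2) = -3 (attained at k = 1)
  C[2][1] = min over k of (A[2][0] + B[0][1] = 8 + 10 = 18, A[2][1] + B[1][1] = -5 + -4 = -9, A[2][2] + B[2][1] = -1 + 2 = 1) = -9 (attained at k = 1)
  C[2][2] = min over k of (A[2][0] + B[0][2] = 8 + 9 = 17, A[2][1] + B[1][2] = -5 + 8 = 3, A[2][2] + B[2][2] = -1 + 6 = 5) = 3 (attained at k = 1)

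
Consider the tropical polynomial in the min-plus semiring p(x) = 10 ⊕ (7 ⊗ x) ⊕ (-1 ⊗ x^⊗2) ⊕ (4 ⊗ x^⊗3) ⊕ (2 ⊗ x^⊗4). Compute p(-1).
p(-1) = -3

A tropical monomial a ⊗ x^⊗i evaluates to a + i · x. Evaluating each term at x = -1:
  Term 0 contributes 10 + 0 · -1 = 10
  Term 1 contributes 7 + 1 · -1 = 6
  Term 2 contributes -1 + 2 · -1 = -3
  Term 3 contributes 4 + 3 · -1 = 1
  Term 4 contributes 2 + 4 · -1 = -2
p(-1) = ⊕ of these = min[10, 6, -3, 1, -2] = -3.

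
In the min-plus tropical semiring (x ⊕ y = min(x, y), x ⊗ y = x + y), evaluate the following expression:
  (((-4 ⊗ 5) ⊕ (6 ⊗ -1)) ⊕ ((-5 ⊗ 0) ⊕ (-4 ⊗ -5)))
(((-4 ⊗ 5) ⊕ (6 ⊗ -1)) ⊕ ((-5 ⊗ 0) ⊕ (-4 ⊗ -5))) = -9

Expand innermost to outermost. Recall ⊕ takes the minimum of its arguments and ⊗ takes their sum. Working out the expression (((-4 ⊗ 5) ⊕ (6 ⊗ -1)) ⊕ ((-5 ⊗ 0) ⊕ (-4 ⊗ -5))) gives -9.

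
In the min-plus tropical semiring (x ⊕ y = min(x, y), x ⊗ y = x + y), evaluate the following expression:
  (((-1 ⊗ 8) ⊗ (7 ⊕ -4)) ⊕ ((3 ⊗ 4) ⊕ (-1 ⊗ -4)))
(((-1 ⊗ 8) ⊗ (7 ⊕ -4)) ⊕ ((3 ⊗ 4) ⊕ (-1 ⊗ -4))) = -5

Expand innermost to outermost. Recall ⊕ takes the minimum of its arguments and ⊗ takes their sum. Working out the expression (((-1 ⊗ 8) ⊗ (7 ⊕ -4)) ⊕ ((3 ⊗ 4) ⊕ (-1 ⊗ -4))) gives -5.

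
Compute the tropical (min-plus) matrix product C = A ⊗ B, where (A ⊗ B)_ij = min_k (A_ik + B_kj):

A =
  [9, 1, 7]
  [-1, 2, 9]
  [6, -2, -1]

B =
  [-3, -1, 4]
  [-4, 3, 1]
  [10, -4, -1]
A ⊗ B =
  [-3, 3, 2]
  [-4, -2, 3]
  [-6, -5, -2]

Apply the min-plus product entry-by-entry:
  C[0][0] = min over k of (A[0][0] + B[0][0] = 9 + -3 = 6, A[0][1] + B[1][0] = 1 + -4 = -3, A[0][2] + B[2][0] = 7 + 10 = 17) = -3 (attained at k = 1)
  C[0][1] = min over k of (A[0][0] + B[0][1] = 9 + -1 = 8, A[0][1] + B[1][1] = 1 + 3 = 4, A[0][2] + B[2][1] = 7 + -4 = 3) = 3 (attained at k = 2)
  C[0][2] = min over k of (A[0][0] + B[0][2] = 9 + 4 = 13, A[0][1] + B[1][2] = 1 + 1 = 2, A[0][2] + B[2][2] = 7 + -1 = 6) = 2 (attained at k = 1)
  C[1][0] = min over k of (A[1][0] + B[0][0] = -1 + -3 = -4, A[1][1] + B[1][0] = 2 + -4 = -2, A[1][2] + B[2][0] = 9 + 10 = 19) = -4 (attained at k = 0)
  C[1][1] = min over k of (A[1][0] + B[0][1] = -1 + -1 = -2, A[1][1] + B[1][1] = 2 + 3 = 5, A[1][2] + B[2][1] = 9 + -4 = 5) = -2 (attained at k = 0)
  C[1][2] = min over k of (A[1][0] + B[0][2] = -1 + 4 = 3, A[1][1] + B[1][2] = 2 + 1 = 3, A[1][2] + B[2][2] = 9 + -1 = 8) = 3 (attained at k = 0)
  C[2][0] = min over k of (A[2][0] + B[0][0] = 6 + -3 = 3, A[2][1] + B[1][0] = -2 + -4 = -6, A[2][2] + B[2][0] = -1 + 10 = 9) = -6 (attained at k = 1)
  C[2][1] = min over k of (A[2][0] + B[0][1] = 6 + -1 = 5, A[2][1] + B[1][1] = -2 + 3 = 1, A[2][2] + B[2][1] = -1 + -4 = -5) = -5 (attained at k = 2)
  C[2][2] = min over k of (A[2][0] + B[0][2] = 6 + 4 = 10, A[2][1] + B[1][2] = -2 + 1 = -1, A[2][2] + B[2][2] = -1 + -1 = -2) = -2 (attained at k = 2)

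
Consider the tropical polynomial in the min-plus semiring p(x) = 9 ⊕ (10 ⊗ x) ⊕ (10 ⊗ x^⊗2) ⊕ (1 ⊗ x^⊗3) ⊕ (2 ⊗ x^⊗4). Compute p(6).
p(6) = 9

A tropical monomial a ⊗ x^⊗i evaluates to a + i · x. Evaluating each term at x = 6:
  Term 0 contributes 9 + 0 · 6 = 9
  Term 1 contributes 10 + 1 · 6 = 16
  Term 2 contributes 10 + 2 · 6 = 22
  Term 3 contributes 1 + 3 · 6 = 19
  Term 4 contributes 2 + 4 · 6 = 26
p(6) = ⊕ of these = min[9, 16, 22, 19, 26] = 9.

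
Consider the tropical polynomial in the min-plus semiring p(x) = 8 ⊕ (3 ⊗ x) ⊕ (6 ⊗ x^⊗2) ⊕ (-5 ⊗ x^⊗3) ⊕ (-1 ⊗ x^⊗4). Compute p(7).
p(7) = 8

A tropical monomial a ⊗ x^⊗i evaluates to a + i · x. Evaluating each term at x = 7:
  Term 0 contributes 8 + 0 · 7 = 8
  Term 1 contributes 3 + 1 · 7 = 10
  Term 2 contributes 6 + 2 · 7 = 20
  Term 3 contributes -5 + 3 · 7 = 16
  Term 4 contributes -1 + 4 · 7 = 27
p(7) = ⊕ of these = min[8, 10, 20, 16, 27] = 8.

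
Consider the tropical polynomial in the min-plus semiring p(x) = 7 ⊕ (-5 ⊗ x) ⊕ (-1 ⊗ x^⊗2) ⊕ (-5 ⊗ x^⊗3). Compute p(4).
p(4) = -1

A tropical monomial a ⊗ x^⊗i evaluates to a + i · x. Evaluating each term at x = 4:
  Term 0 contributes 7 + 0 · 4 = 7
  Term 1 contributes -5 + 1 · 4 = -1
  Term 2 contributes -1 + 2 · 4 = 7
  Term 3 contributes -5 + 3 · 4 = 7
p(4) = ⊕ of these = min[7, -1, 7, 7] = -1.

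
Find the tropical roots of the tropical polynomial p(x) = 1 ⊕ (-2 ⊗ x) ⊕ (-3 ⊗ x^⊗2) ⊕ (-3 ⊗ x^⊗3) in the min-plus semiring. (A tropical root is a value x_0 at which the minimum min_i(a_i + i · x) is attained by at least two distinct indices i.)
Roots: {0, 1, 3}

Each tropical root is a break point of the lower envelope of the lines y = a_i + i · x (there are 4 lines, with slopes 0, 1, ..., 3). Only the lines that attain the minimum somewhere contribute to roots; other lines are dominated. Here the surviving (envelope) indices are i = 3, i = 2, i = 1, i = 0.
Intersections between consecutive envelope lines give the roots: for adjacent envelope indices i < j the intersection is x = (a_i − a_j) / (j − i). Reading off the sorted break points: {0, 1, 3}.
Verification: at each break x_0, at least two indices attain the minimum of min_i(a_i + i · x_0).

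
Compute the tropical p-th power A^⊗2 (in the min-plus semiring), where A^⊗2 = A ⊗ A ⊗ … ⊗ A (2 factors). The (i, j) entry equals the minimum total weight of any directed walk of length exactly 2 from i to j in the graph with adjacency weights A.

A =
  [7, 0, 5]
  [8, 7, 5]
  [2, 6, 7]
A^⊗2 =
  [7, 7, 5]
  [7, 8, 12]
  [9, 2, 7]

Each entry (A^⊗2)_ij equals the minimum over all length-2 walks i = v_0 → v_1 → … → v_2 = j of Σ_t A[v_t][v_{t+1}]. For example, for (i, j) = (0, 2) we minimise over 3 possible intermediate vertex sequences; the minimum is 5, attained along the walk 0 → 1 → 2.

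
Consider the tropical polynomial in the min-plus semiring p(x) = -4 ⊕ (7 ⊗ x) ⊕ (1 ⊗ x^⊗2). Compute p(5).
p(5) = -4

A tropical monomial a ⊗ x^⊗i evaluates to a + i · x. Evaluating each term at x = 5:
  Term 0 contributes -4 + 0 · 5 = -4
  Term 1 contributes 7 + 1 · 5 = 12
  Term 2 contributes 1 + 2 · 5 = 11
p(5) = ⊕ of these = min[-4, 12, 11] = -4.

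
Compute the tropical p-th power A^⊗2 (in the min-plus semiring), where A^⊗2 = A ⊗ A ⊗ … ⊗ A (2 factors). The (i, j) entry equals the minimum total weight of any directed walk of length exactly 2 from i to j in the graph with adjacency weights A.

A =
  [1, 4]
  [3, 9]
A^⊗2 =
  [2, 5]
  [4, 7]

Each entry (A^⊗2)_ij equals the minimum over all length-2 walks i = v_0 → v_1 → … → v_2 = j of Σ_t A[v_t][v_{t+1}]. For example, for (i, j) = (0, 1) we minimise over 2 possible intermediate vertex sequences; the minimum is 5, attained along the walk 0 → 0 → 1.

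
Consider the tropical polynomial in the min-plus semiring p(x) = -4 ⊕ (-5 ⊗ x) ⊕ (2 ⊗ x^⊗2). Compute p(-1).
p(-1) = -6

A tropical monomial a ⊗ x^⊗i evaluates to a + i · x. Evaluating each term at x = -1:
  Term 0 contributes -4 + 0 · -1 = -4
  Term 1 contributes -5 + 1 · -1 = -6
  Term 2 contributes 2 + 2 · -1 = 0
p(-1) = ⊕ of these = min[-4, -6, 0] = -6.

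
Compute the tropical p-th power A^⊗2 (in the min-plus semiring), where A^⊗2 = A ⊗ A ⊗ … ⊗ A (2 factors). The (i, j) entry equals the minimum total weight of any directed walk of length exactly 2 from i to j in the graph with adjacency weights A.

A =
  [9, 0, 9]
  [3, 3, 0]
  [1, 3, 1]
A^⊗2 =
  [3, 3, 0]
  [1, 3, 1]
  [2, 1, 2]

Each entry (A^⊗2)_ij equals the minimum over all length-2 walks i = v_0 → v_1 → … → v_2 = j of Σ_t A[v_t][v_{t+1}]. For example, for (i, j) = (0, 2) we minimise over 3 possible intermediate vertex sequences; the minimum is 0, attained along the walk 0 → 1 → 2.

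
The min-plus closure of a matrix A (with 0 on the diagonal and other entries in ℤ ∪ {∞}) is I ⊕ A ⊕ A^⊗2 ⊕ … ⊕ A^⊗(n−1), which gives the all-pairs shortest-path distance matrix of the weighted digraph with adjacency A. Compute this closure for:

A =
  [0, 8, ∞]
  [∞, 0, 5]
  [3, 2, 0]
Closure =
  [0, 8, 13]
  [8, 0, 5]
  [3, 2, 0]

This is the Floyd-Warshall all-pairs shortest-path computation. For each intermediate vertex k = 0, 1, …, 2, update dist[i][j] ← min(dist[i][j], dist[i][k] + dist[k][j]). The final matrix gives, for each (i, j), the minimum total weight of any directed path from i to j (possibly empty when i = j).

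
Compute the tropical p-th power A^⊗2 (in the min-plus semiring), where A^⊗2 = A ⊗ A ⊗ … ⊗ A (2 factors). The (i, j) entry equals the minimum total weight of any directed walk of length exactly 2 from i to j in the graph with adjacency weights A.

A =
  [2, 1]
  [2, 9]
A^⊗2 =
  [3, 3]
  [4, 3]

Each entry (A^⊗2)_ij equals the minimum over all length-2 walks i = v_0 → v_1 → … → v_2 = j of Σ_t A[v_t][v_{t+1}]. For example, for (i, j) = (0, 1) we minimise over 2 possible intermediate vertex sequences; the minimum is 3, attained along the walk 0 → 0 → 1.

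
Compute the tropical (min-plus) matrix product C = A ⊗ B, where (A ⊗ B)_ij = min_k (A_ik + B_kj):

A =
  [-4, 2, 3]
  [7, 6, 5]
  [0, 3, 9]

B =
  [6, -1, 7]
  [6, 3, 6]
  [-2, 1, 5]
A ⊗ B =
  [1, -5, 3]
  [3, 6, 10]
  [6, -1, 7]

Apply the min-plus product entry-by-entry:
  C[0][0] = min over k of (A[0][0] + B[0][0] = -4 + 6 = 2, A[0][1] + B[1][0] = 2 + 6 = 8, A[0][2] + B[2][0] = 3 + -2 = 1) = 1 (attained at k = 2)
  C[0][1] = min over k of (A[0][0] + B[0][1] = -4 + -1 = -5, A[0][1] + B[1][1] = 2 + 3 = 5, A[0][2] + B[2][1] = 3 + 1 = 4) = -5 (attained at k = 0)
  C[0][2] = min over k of (A[0][0] + B[0][2] = -4 + 7 = 3, A[0][1] + B[1][2] = 2 + 6 = 8, A[0][2] + B[2][2] = 3 + 5 = 8) = 3 (attained at k = 0)
  C[1][0] = min over k of (A[1][0] + B[0][0] = 7 + 6 = 13, A[1][1] + B[1][0] = 6 + 6 = 12, A[1][2] + B[2][0] = 5 + -2 = 3) = 3 (attained at k = 2)
  C[1][1] = min over k of (A[1][0] + B[0][1] = 7 + -1 = 6, A[1][1] + B[1][1] = 6 + 3 = 9, A[1][2] + B[2][1] = 5 + 1 = 6) = 6 (attained at k = 0)
  C[1][2] = min over k of (A[1][0] + B[0][2] = 7 + 7 = 14, A[1][1] + B[1][2] = 6 + 6 = 12, A[1][2] + B[2][2] = 5 + 5 = 10) = 10 (attained at k = 2)
  C[2][0] = min over k of (A[2][0] + B[0][0] = 0 + 6 = 6, A[2][1] + B[1][0] = 3 + 6 = 9, A[2][2] + B[2][0] = 9 + -2 = 7) = 6 (attained at k = 0)
  C[2][1] = min over k of (A[2][0] + B[0][1] = 0 + -1 = -1, A[2][1] + B[1][1] = 3 + 3 = 6, A[2][2] + B[2][1] = 9 + 1 = 10) = -1 (attained at k = 0)
  C[2][2] = min over k of (A[2][0] + B[0][2] = 0 + 7 = 7, A[2][1] + B[1][2] = 3 + 6 = 9, A[2][2] + B[2][2] = 9 + 5 = 14) = 7 (attained at k = 0)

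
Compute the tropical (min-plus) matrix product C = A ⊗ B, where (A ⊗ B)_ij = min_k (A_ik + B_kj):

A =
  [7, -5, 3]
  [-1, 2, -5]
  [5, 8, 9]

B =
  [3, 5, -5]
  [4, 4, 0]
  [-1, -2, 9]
A ⊗ B =
  [-1, -1, -5]
  [-6, -7, -6]
  [8, 7, 0]

Apply the min-plus product entry-by-entry:
  C[0][0] = min over k of (A[0][0] + B[0][0] = 7 + 3 = 10, A[0][1] + B[1][0] = -5 + 4 = -1, A[0][2] + B[2][0] = 3 + -1 = 2) = -1 (attained at k = 1)
  C[0][1] = min over k of (A[0][0] + B[0][1] = 7 + 5 = 12, A[0][1] + B[1][1] = -5 + 4 = -1, A[0][2] + B[2][1] = 3 + -2 = 1) = -1 (attained at k = 1)
  C[0][2] = min over k of (A[0][0] + B[0][2] = 7 + -5 = 2, A[0][1] + B[1][2] = -5 + 0 = -5, A[0][2] + B[2][2] = 3 + 9 = 12) = -5 (attained at k = 1)
  C[1][0] = min over k of (A[1][0] + B[0][0] = -1 + 3 = 2, A[1][1] + B[1][0] = 2 + 4 = 6, A[1][2] + B[2][0] = -5 + -1 = -6) = -6 (attained at k = 2)
  C[1][1] = min over k of (A[1][0] + B[0][1] = -1 + 5 = 4, A[1][1] + B[1][1] = 2 + 4 = 6, A[1][2] + B[2][1] = -5 + -2 = -7) = -7 (attained at k = 2)
  C[1][2] = min over k of (A[1][0] + B[0][2] = -1 + -5 = -6, A[1][1] + B[1][2] = 2 + 0 = 2, A[1][2] + B[2][2] = -5 + 9 = 4) = -6 (attained at k = 0)
  C[2][0] = min over k of (A[2][0] + B[0][0] = 5 + 3 = 8, A[2][1] + B[1][0] = 8 + 4 = 12, A[2][2] + B[2][0] = 9 + -1 = 8) = 8 (attained at k = 0)
  C[2][1] = min over k of (A[2][0] + B[0][1] = 5 + 5 = 10, A[2][1] + B[1][1] = 8 + 4 = 12, A[2][2] + B[2][1] = 9 + -2 = 7) = 7 (attained at k = 2)
  C[2][2] = min over k of (A[2][0] + B[0][2] = 5 + -5 = 0, A[2][1] + B[1][2] = 8 + 0 = 8, A[2][2] + B[2][2] = 9 + 9 = 18) = 0 (attained at k = 0)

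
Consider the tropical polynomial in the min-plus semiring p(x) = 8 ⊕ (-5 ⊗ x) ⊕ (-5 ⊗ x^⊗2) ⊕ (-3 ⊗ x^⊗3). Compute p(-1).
p(-1) = -7

A tropical monomial a ⊗ x^⊗i evaluates to a + i · x. Evaluating each term at x = -1:
  Term 0 contributes 8 + 0 · -1 = 8
  Term 1 contributes -5 + 1 · -1 = -6
  Term 2 contributes -5 + 2 · -1 = -7
  Term 3 contributes -3 + 3 · -1 = -6
p(-1) = ⊕ of these = min[8, -6, -7, -6] = -7.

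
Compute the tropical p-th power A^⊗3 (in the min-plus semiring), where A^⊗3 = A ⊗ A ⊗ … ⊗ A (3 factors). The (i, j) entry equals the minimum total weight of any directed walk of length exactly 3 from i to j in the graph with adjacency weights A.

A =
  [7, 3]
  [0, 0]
A^⊗3 =
  [3, 3]
  [0, 0]

Each entry (A^⊗3)_ij equals the minimum over all length-3 walks i = v_0 → v_1 → … → v_3 = j of Σ_t A[v_t][v_{t+1}]. For example, for (i, j) = (0, 1) we minimise over 4 possible intermediate vertex sequences; the minimum is 3, attained along the walk 0 → 1 → 1 → 1.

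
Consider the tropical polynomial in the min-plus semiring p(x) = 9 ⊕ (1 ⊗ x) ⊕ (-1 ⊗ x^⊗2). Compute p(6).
p(6) = 7

A tropical monomial a ⊗ x^⊗i evaluates to a + i · x. Evaluating each term at x = 6:
  Term 0 contributes 9 + 0 · 6 = 9
  Term 1 contributes 1 + 1 · 6 = 7
  Term 2 contributes -1 + 2 · 6 = 11
p(6) = ⊕ of these = min[9, 7, 11] = 7.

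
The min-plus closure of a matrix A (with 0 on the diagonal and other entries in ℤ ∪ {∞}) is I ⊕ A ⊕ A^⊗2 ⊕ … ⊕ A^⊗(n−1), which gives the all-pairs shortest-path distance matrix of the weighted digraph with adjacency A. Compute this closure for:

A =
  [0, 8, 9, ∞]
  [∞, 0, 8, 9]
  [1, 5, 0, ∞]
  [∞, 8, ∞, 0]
Closure =
  [0, 8, 9, 17]
  [9, 0, 8, 9]
  [1, 5, 0, 14]
  [17, 8, 16, 0]

This is the Floyd-Warshall all-pairs shortest-path computation. For each intermediate vertex k = 0, 1, …, 3, update dist[i][j] ← min(dist[i][j], dist[i][k] + dist[k][j]). The final matrix gives, for each (i, j), the minimum total weight of any directed path from i to j (possibly empty when i = j).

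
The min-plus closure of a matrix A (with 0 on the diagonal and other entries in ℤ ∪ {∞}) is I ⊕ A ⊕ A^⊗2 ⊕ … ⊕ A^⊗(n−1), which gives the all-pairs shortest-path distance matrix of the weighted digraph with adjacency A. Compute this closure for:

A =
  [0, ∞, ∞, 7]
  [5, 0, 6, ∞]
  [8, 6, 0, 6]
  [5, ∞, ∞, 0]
Closure =
  [0, ∞, ∞, 7]
  [5, 0, 6, 12]
  [8, 6, 0, 6]
  [5, ∞, ∞, 0]

This is the Floyd-Warshall all-pairs shortest-path computation. For each intermediate vertex k = 0, 1, …, 3, update dist[i][j] ← min(dist[i][j], dist[i][k] + dist[k][j]). The final matrix gives, for each (i, j), the minimum total weight of any directed path from i to j (possibly empty when i = j).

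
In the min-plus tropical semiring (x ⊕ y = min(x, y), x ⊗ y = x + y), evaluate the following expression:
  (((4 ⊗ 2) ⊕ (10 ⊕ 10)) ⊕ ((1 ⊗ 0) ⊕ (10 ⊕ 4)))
(((4 ⊗ 2) ⊕ (10 ⊕ 10)) ⊕ ((1 ⊗ 0) ⊕ (10 ⊕ 4))) = 1

Expand innermost to outermost. Recall ⊕ takes the minimum of its arguments and ⊗ takes their sum. Working out the expression (((4 ⊗ 2) ⊕ (10 ⊕ 10)) ⊕ ((1 ⊗ 0) ⊕ (10 ⊕ 4))) gives 1.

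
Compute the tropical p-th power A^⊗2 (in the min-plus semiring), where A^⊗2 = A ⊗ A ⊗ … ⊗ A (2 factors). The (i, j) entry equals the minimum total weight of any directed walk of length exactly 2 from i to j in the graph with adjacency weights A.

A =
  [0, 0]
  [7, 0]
A^⊗2 =
  [0, 0]
  [7, 0]

Each entry (A^⊗2)_ij equals the minimum over all length-2 walks i = v_0 → v_1 → … → v_2 = j of Σ_t A[v_t][v_{t+1}]. For example, for (i, j) = (0, 1) we minimise over 2 possible intermediate vertex sequences; the minimum is 0, attained along the walk 0 → 0 → 1.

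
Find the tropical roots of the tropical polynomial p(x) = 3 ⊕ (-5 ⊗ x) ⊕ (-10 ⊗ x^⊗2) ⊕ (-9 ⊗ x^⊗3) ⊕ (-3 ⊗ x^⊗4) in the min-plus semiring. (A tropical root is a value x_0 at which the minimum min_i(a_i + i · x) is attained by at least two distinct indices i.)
Roots: {-6, -1, 5, 8}

Each tropical root is a break point of the lower envelope of the lines y = a_i + i · x (there are 5 lines, with slopes 0, 1, ..., 4). Only the lines that attain the minimum somewhere contribute to roots; other lines are dominated. Here the surviving (envelope) indices are i = 4, i = 3, i = 2, i = 1, i = 0.
Intersections between consecutive envelope lines give the roots: for adjacent envelope indices i < j the intersection is x = (a_i − a_j) / (j − i). Reading off the sorted break points: {-6, -1, 5, 8}.
Verification: at each break x_0, at least two indices attain the minimum of min_i(a_i + i · x_0).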